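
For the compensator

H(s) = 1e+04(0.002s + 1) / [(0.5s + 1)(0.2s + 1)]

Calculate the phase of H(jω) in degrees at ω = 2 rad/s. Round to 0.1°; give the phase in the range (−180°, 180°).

-66.6°

At ω = 2 rad/s:
zero (1 + j2·0.002) = 1 + j0.004 → |·| ≈ 1, ∠ ≈ 0.23°
pole (1 + j2·0.5) = 1 + j1 → |·| ≈ 1.4142, ∠ ≈ 45.00°
pole (1 + j2·0.2) = 1 + j0.4 → |·| ≈ 1.077, ∠ ≈ 21.80°
∠H = (0.23°) − (45.00° + 21.80°) = -66.57°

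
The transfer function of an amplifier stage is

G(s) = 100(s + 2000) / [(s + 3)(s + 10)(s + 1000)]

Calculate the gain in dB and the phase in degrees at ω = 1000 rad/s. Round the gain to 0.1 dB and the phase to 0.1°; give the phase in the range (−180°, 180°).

-76.0 dB, 162.3°

At s = jω = j1000:
zero (s+2000): 2000 + j1000 → |·| = √(2000²+1000²) = √5000000 ≈ 2236.1, ∠ = arctan(1000/2000) ≈ 26.57°
pole (s+3): 3 + j1000 → |·| = √(3²+1000²) = √1000009 ≈ 1000, ∠ = arctan(1000/3) ≈ 89.83°
pole (s+10): 10 + j1000 → |·| = √(10²+1000²) = √1000100 ≈ 1000, ∠ = arctan(1000/10) ≈ 89.43°
pole (s+1000): 1000 + j1000 → |·| = √(1000²+1000²) = √2000000 ≈ 1414.2, ∠ = arctan(1000/1000) ≈ 45.00°
|G| = 100 · 2236.1 / 1.4142e+09 ≈ 0.00015812
Gain = 20 log₁₀(0.00015812) ≈ -76.02 dB
∠G = 26.57° − 224.26° = -197.69° ≡ 162.31° (principal value)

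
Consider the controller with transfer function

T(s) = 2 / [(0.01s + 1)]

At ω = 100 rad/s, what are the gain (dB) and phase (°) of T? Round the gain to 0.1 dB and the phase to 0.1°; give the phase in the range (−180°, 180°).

3.0 dB, -45.0°

At ω = 100 rad/s:
pole (1 + j100·0.01) = 1 + j1 → |·| ≈ 1.4142, ∠ ≈ 45.00°
|T| = 2 · 1 / (1.4142) ≈ 1.4142
Gain = 20 log₁₀(1.4142) ≈ 3.01 dB
∠T = (0°) − (45.00°) = -45.00°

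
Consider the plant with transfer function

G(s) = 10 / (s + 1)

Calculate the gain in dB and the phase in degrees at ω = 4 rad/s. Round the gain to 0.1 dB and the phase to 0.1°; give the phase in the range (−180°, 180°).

At s = jω = j4:
pole (s+1): 1 + j4 → |·| = √(1²+4²) = √17 ≈ 4.1231, ∠ = arctan(4/1) ≈ 75.96°
|G| = 10 / 4.1231 ≈ 2.4254
Gain = 20 log₁₀(2.4254) ≈ 7.70 dB
∠G = 0.00° − 75.96° = -75.96°

7.7 dB, -76.0°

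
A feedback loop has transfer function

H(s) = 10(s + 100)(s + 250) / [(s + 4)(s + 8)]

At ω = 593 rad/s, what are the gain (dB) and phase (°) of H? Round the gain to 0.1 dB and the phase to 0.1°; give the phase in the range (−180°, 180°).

20.8 dB, -31.3°

At s = jω = j593:
zero (s+100): 100 + j593 → |·| = √(100²+593²) = √361649 ≈ 601.37, ∠ = arctan(593/100) ≈ 80.43°
zero (s+250): 250 + j593 → |·| = √(250²+593²) = √414149 ≈ 643.54, ∠ = arctan(593/250) ≈ 67.14°
pole (s+4): 4 + j593 → |·| = √(4²+593²) = √351665 ≈ 593.01, ∠ = arctan(593/4) ≈ 89.61°
pole (s+8): 8 + j593 → |·| = √(8²+593²) = √351713 ≈ 593.05, ∠ = arctan(593/8) ≈ 89.23°
|H| = 10 · 3.8701e+05 / 3.5168e+05 ≈ 11.005
Gain = 20 log₁₀(11.005) ≈ 20.83 dB
∠H = 147.57° − 178.84° = -31.27°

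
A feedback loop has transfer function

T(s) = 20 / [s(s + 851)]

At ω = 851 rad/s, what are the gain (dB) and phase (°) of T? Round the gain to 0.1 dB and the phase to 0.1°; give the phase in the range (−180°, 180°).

-94.2 dB, -135.0°

At s = jω = j851:
pole (s+851): 851 + j851 → |·| = √(851²+851²) = √1448402 ≈ 1203.5, ∠ = arctan(851/851) ≈ 45.00°
pole at origin: |s| = 851, ∠ = 90.00° (in denominator)
|T| = 20 / 1.0242e+06 ≈ 1.9527e-05
Gain = 20 log₁₀(1.9527e-05) ≈ -94.19 dB
∠T = 0.00° − 135.00° = -135.00°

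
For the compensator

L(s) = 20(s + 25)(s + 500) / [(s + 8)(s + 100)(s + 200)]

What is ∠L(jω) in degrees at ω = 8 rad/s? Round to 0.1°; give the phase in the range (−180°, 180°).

At s = jω = j8:
zero (s+25): 25 + j8 → |·| = √(25²+8²) = √689 ≈ 26.249, ∠ = arctan(8/25) ≈ 17.74°
zero (s+500): 500 + j8 → |·| = √(500²+8²) = √250064 ≈ 500.06, ∠ = arctan(8/500) ≈ 0.92°
pole (s+8): 8 + j8 → |·| = √(8²+8²) = √128 ≈ 11.314, ∠ = arctan(8/8) ≈ 45.00°
pole (s+100): 100 + j8 → |·| = √(100²+8²) = √10064 ≈ 100.32, ∠ = arctan(8/100) ≈ 4.57°
pole (s+200): 200 + j8 → |·| = √(200²+8²) = √40064 ≈ 200.16, ∠ = arctan(8/200) ≈ 2.29°
∠L = 18.66° − 51.86° = -33.20°

-33.2°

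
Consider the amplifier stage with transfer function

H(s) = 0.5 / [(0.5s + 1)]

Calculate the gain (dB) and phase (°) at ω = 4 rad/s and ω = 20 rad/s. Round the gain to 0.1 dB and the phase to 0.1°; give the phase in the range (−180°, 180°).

ω = 4: -13.0 dB, -63.4°; ω = 20: -26.1 dB, -84.3°

At ω = 4 rad/s:
pole (1 + j4·0.5) = 1 + j2 → |·| ≈ 2.2361, ∠ ≈ 63.43°
|H| = 0.5 · 1 / (2.2361) ≈ 0.2236
Gain = 20 log₁₀(0.2236) ≈ -13.01 dB
∠H = (0°) − (63.43°) = -63.43°

At ω = 20 rad/s:
pole (1 + j20·0.5) = 1 + j10 → |·| ≈ 10.05, ∠ ≈ 84.29°
|H| = 0.5 · 1 / (10.05) ≈ 0.049751
Gain = 20 log₁₀(0.049751) ≈ -26.06 dB
∠H = (0°) − (84.29°) = -84.29°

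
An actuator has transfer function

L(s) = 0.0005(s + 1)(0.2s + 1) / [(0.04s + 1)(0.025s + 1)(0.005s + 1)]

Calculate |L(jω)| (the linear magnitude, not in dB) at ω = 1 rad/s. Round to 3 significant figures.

0.000720

At ω = 1 rad/s:
zero (1 + j1·1) = 1 + j1 → |·| ≈ 1.4142, ∠ ≈ 45.00°
zero (1 + j1·0.2) = 1 + j0.2 → |·| ≈ 1.0198, ∠ ≈ 11.31°
pole (1 + j1·0.04) = 1 + j0.04 → |·| ≈ 1.0008, ∠ ≈ 2.29°
pole (1 + j1·0.025) = 1 + j0.025 → |·| ≈ 1.0003, ∠ ≈ 1.43°
pole (1 + j1·0.005) = 1 + j0.005 → |·| ≈ 1, ∠ ≈ 0.29°
|L| = 0.0005 · 1.4142 · 1.0198 / (1.0008 · 1.0003 · 1) ≈ 0.00072031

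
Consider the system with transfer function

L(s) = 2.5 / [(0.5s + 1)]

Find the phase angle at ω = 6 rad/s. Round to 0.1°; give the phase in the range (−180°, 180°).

-71.6°

At ω = 6 rad/s:
pole (1 + j6·0.5) = 1 + j3 → |·| ≈ 3.1623, ∠ ≈ 71.57°
∠L = (0°) − (71.57°) = -71.57°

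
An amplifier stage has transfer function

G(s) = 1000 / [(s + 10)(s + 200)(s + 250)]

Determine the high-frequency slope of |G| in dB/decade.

Each pole contributes −20 dB/decade at high frequency; each zero contributes +20 dB/decade.
Net: 0 zero(s) − 3 pole(s) → -60 dB/decade.

-60 dB/decade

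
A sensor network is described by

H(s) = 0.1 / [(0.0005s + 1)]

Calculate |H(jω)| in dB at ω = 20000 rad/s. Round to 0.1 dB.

At ω = 20000 rad/s:
pole (1 + j20000·0.0005) = 1 + j10 → |·| ≈ 10.05, ∠ ≈ 84.29°
|H| = 0.1 · 1 / (10.05) ≈ 0.0099502
Gain = 20 log₁₀(0.0099502) ≈ -40.04 dB

-40.0 dB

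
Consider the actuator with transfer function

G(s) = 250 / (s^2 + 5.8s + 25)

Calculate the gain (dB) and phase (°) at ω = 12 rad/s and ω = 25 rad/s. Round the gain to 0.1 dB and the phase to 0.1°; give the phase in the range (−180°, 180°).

At s = jω = j12:
quadratic: (j12)² + 5.8·j12 + 25 = -119 + j69.6 → |·| ≈ 137.86, ∠ ≈ 149.68°
|G| = 250 / 137.86 ≈ 1.8134
Gain = 20 log₁₀(1.8134) ≈ 5.17 dB
∠G = 0.00° − 149.68° = -149.68°

At s = jω = j25:
quadratic: (j25)² + 5.8·j25 + 25 = -600 + j145 → |·| ≈ 617.27, ∠ ≈ 166.41°
|G| = 250 / 617.27 ≈ 0.40501
Gain = 20 log₁₀(0.40501) ≈ -7.85 dB
∠G = 0.00° − 166.41° = -166.41°

ω = 12: 5.2 dB, -149.7°; ω = 25: -7.9 dB, -166.4°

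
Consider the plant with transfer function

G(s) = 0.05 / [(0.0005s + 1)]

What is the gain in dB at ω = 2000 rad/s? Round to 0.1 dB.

-29.0 dB

At ω = 2000 rad/s:
pole (1 + j2000·0.0005) = 1 + j1 → |·| ≈ 1.4142, ∠ ≈ 45.00°
|G| = 0.05 · 1 / (1.4142) ≈ 0.035356
Gain = 20 log₁₀(0.035356) ≈ -29.03 dB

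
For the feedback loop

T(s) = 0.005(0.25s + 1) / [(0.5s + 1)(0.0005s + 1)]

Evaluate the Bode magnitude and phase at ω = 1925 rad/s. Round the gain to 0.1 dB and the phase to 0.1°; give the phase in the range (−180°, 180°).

At ω = 1925 rad/s:
zero (1 + j1925·0.25) = 1 + j481.25 → |·| ≈ 481.25, ∠ ≈ 89.88°
pole (1 + j1925·0.5) = 1 + j962.5 → |·| ≈ 962.5, ∠ ≈ 89.94°
pole (1 + j1925·0.0005) = 1 + j0.9625 → |·| ≈ 1.388, ∠ ≈ 43.91°
|T| = 0.005 · 481.25 / (962.5 · 1.388) ≈ 0.0018012
Gain = 20 log₁₀(0.0018012) ≈ -54.89 dB
∠T = (89.88°) − (89.94° + 43.91°) = -43.97°

-54.9 dB, -44.0°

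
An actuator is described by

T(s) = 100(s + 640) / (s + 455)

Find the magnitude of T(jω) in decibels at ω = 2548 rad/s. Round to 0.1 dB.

At s = jω = j2548:
zero (s+640): 640 + j2548 → |·| = √(640²+2548²) = √6901904 ≈ 2627.1, ∠ = arctan(2548/640) ≈ 75.90°
pole (s+455): 455 + j2548 → |·| = √(455²+2548²) = √6699329 ≈ 2588.3, ∠ = arctan(2548/455) ≈ 79.88°
|T| = 100 · 2627.1 / 2588.3 ≈ 101.5
Gain = 20 log₁₀(101.5) ≈ 40.13 dB

40.1 dB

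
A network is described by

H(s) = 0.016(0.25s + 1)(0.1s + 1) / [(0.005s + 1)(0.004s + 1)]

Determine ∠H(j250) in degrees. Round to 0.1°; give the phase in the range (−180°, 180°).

At ω = 250 rad/s:
zero (1 + j250·0.25) = 1 + j62.5 → |·| ≈ 62.508, ∠ ≈ 89.08°
zero (1 + j250·0.1) = 1 + j25 → |·| ≈ 25.02, ∠ ≈ 87.71°
pole (1 + j250·0.005) = 1 + j1.25 → |·| ≈ 1.6008, ∠ ≈ 51.34°
pole (1 + j250·0.004) = 1 + j1 → |·| ≈ 1.4142, ∠ ≈ 45.00°
∠H = (89.08° + 87.71°) − (51.34° + 45.00°) = 80.45°

80.5°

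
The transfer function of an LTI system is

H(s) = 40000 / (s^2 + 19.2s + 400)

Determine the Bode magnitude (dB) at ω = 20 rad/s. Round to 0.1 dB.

40.4 dB

At s = jω = j20:
quadratic: (j20)² + 19.2·j20 + 400 = 0 + j384 → |·| ≈ 384, ∠ ≈ 90.00°
|H| = 40000 / 384 ≈ 104.17
Gain = 20 log₁₀(104.17) ≈ 40.35 dB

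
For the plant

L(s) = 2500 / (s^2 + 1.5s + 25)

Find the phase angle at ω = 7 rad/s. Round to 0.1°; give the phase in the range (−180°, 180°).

-156.4°

At s = jω = j7:
quadratic: (j7)² + 1.5·j7 + 25 = -24 + j10.5 → |·| ≈ 26.196, ∠ ≈ 156.37°
∠L = 0.00° − 156.37° = -156.37°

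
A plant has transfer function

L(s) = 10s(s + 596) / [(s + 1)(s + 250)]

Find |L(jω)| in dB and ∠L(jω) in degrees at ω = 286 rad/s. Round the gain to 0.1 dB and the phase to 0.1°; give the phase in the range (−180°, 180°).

24.8 dB, -23.0°

At s = jω = j286:
zero (s+596): 596 + j286 → |·| = √(596²+286²) = √437012 ≈ 661.07, ∠ = arctan(286/596) ≈ 25.63°
zero at origin: s = j286 → |·| = 286, ∠ = 90.00°
pole (s+1): 1 + j286 → |·| = √(1²+286²) = √81797 ≈ 286, ∠ = arctan(286/1) ≈ 89.80°
pole (s+250): 250 + j286 → |·| = √(250²+286²) = √144296 ≈ 379.86, ∠ = arctan(286/250) ≈ 48.84°
|L| = 10 · 1.8907e+05 / 1.0864e+05 ≈ 17.403
Gain = 20 log₁₀(17.403) ≈ 24.81 dB
∠L = 115.63° − 138.64° = -23.01°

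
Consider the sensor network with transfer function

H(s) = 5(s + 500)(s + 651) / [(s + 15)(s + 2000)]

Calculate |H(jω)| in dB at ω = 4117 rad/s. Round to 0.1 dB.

At s = jω = j4117:
zero (s+500): 500 + j4117 → |·| = √(500²+4117²) = √17199689 ≈ 4147.3, ∠ = arctan(4117/500) ≈ 83.08°
zero (s+651): 651 + j4117 → |·| = √(651²+4117²) = √17373490 ≈ 4168.2, ∠ = arctan(4117/651) ≈ 81.01°
pole (s+15): 15 + j4117 → |·| = √(15²+4117²) = √16949914 ≈ 4117, ∠ = arctan(4117/15) ≈ 89.79°
pole (s+2000): 2000 + j4117 → |·| = √(2000²+4117²) = √20949689 ≈ 4577.1, ∠ = arctan(4117/2000) ≈ 64.09°
|H| = 5 · 1.7287e+07 / 1.8844e+07 ≈ 4.5869
Gain = 20 log₁₀(4.5869) ≈ 13.23 dB

13.2 dB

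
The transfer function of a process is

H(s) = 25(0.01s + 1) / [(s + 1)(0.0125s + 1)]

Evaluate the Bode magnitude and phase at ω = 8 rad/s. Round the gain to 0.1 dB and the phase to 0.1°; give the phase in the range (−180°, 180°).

9.8 dB, -84.0°

At ω = 8 rad/s:
zero (1 + j8·0.01) = 1 + j0.08 → |·| ≈ 1.0032, ∠ ≈ 4.57°
pole (1 + j8·1) = 1 + j8 → |·| ≈ 8.0623, ∠ ≈ 82.87°
pole (1 + j8·0.0125) = 1 + j0.1 → |·| ≈ 1.005, ∠ ≈ 5.71°
|H| = 25 · 1.0032 / (8.0623 · 1.005) ≈ 3.0953
Gain = 20 log₁₀(3.0953) ≈ 9.81 dB
∠H = (4.57°) − (82.87° + 5.71°) = -84.01°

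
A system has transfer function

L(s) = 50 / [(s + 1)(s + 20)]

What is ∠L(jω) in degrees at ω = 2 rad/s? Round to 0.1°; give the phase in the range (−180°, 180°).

At s = jω = j2:
pole (s+1): 1 + j2 → |·| = √(1²+2²) = √5 ≈ 2.2361, ∠ = arctan(2/1) ≈ 63.43°
pole (s+20): 20 + j2 → |·| = √(20²+2²) = √404 ≈ 20.1, ∠ = arctan(2/20) ≈ 5.71°
∠L = 0.00° − 69.14° = -69.14°

-69.1°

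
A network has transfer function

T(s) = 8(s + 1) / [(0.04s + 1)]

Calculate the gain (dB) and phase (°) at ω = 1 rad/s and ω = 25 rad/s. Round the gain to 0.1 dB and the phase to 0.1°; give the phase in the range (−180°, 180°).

At ω = 1 rad/s:
zero (1 + j1·1) = 1 + j1 → |·| ≈ 1.4142, ∠ ≈ 45.00°
pole (1 + j1·0.04) = 1 + j0.04 → |·| ≈ 1.0008, ∠ ≈ 2.29°
|T| = 8 · 1.4142 / (1.0008) ≈ 11.305
Gain = 20 log₁₀(11.305) ≈ 21.07 dB
∠T = (45.00°) − (2.29°) = 42.71°

At ω = 25 rad/s:
zero (1 + j25·1) = 1 + j25 → |·| ≈ 25.02, ∠ ≈ 87.71°
pole (1 + j25·0.04) = 1 + j1 → |·| ≈ 1.4142, ∠ ≈ 45.00°
|T| = 8 · 25.02 / (1.4142) ≈ 141.54
Gain = 20 log₁₀(141.54) ≈ 43.02 dB
∠T = (87.71°) − (45.00°) = 42.71°

ω = 1: 21.1 dB, 42.7°; ω = 25: 43.0 dB, 42.7°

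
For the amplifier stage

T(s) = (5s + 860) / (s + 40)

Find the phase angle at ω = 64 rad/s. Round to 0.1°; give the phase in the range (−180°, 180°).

-37.6°

Substitute s = j64:
Numerator: 5(j64) + 860 = 860 + j320
Denominator: (j64) + 40 = 40 + j64
|N| = √(860² + 320²) ≈ 917.61, ∠N ≈ 20.41°
|D| = √(40² + 64²) ≈ 75.472, ∠D ≈ 57.99°
∠T = 20.41° − 57.99° = -37.58°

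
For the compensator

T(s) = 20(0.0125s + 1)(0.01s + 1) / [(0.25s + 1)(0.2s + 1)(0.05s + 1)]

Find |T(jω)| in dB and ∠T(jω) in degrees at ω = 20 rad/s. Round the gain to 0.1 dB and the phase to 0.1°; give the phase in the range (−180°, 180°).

At ω = 20 rad/s:
zero (1 + j20·0.0125) = 1 + j0.25 → |·| ≈ 1.0308, ∠ ≈ 14.04°
zero (1 + j20·0.01) = 1 + j0.2 → |·| ≈ 1.0198, ∠ ≈ 11.31°
pole (1 + j20·0.25) = 1 + j5 → |·| ≈ 5.099, ∠ ≈ 78.69°
pole (1 + j20·0.2) = 1 + j4 → |·| ≈ 4.1231, ∠ ≈ 75.96°
pole (1 + j20·0.05) = 1 + j1 → |·| ≈ 1.4142, ∠ ≈ 45.00°
|T| = 20 · 1.0308 · 1.0198 / (5.099 · 4.1231 · 1.4142) ≈ 0.70713
Gain = 20 log₁₀(0.70713) ≈ -3.01 dB
∠T = (14.04° + 11.31°) − (78.69° + 75.96° + 45.00°) = -174.30°

-3.0 dB, -174.3°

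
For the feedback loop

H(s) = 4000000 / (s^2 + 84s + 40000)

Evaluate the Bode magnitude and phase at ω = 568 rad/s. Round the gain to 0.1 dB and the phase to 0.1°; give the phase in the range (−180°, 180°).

At s = jω = j568:
quadratic: (j568)² + 84·j568 + 40000 = -282624 + j47712 → |·| ≈ 2.8662e+05, ∠ ≈ 170.42°
|H| = 4000000 / 2.8662e+05 ≈ 13.956
Gain = 20 log₁₀(13.956) ≈ 22.90 dB
∠H = 0.00° − 170.42° = -170.42°

22.9 dB, -170.4°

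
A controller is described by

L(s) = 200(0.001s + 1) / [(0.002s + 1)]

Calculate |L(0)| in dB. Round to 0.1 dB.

46.0 dB

L(0) = 200 · 1 / 1 = 200
20 log₁₀(200) ≈ 46.02 dB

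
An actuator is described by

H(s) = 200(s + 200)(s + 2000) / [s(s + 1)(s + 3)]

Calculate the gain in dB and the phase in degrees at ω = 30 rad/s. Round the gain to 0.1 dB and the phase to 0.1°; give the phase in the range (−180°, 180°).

At s = jω = j30:
zero (s+200): 200 + j30 → |·| = √(200²+30²) = √40900 ≈ 202.24, ∠ = arctan(30/200) ≈ 8.53°
zero (s+2000): 2000 + j30 → |·| = √(2000²+30²) = √4000900 ≈ 2000.2, ∠ = arctan(30/2000) ≈ 0.86°
pole (s+1): 1 + j30 → |·| = √(1²+30²) = √901 ≈ 30.017, ∠ = arctan(30/1) ≈ 88.09°
pole (s+3): 3 + j30 → |·| = √(3²+30²) = √909 ≈ 30.15, ∠ = arctan(30/3) ≈ 84.29°
pole at origin: |s| = 30, ∠ = 90.00° (in denominator)
|H| = 200 · 4.0452e+05 / 27150 ≈ 2979.9
Gain = 20 log₁₀(2979.9) ≈ 69.48 dB
∠H = 9.39° − 262.38° = -252.99° ≡ 107.01° (principal value)

69.5 dB, 107.0°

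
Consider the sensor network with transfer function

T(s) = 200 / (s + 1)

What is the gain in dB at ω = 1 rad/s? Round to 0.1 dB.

At s = jω = j1:
pole (s+1): 1 + j1 → |·| = √(1²+1²) = √2 ≈ 1.4142, ∠ = arctan(1/1) ≈ 45.00°
|T| = 200 / 1.4142 ≈ 141.42
Gain = 20 log₁₀(141.42) ≈ 43.01 dB

43.0 dB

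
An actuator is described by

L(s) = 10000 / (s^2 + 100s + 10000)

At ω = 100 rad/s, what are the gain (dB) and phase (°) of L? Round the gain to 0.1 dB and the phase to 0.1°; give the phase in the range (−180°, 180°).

0.0 dB, -90.0°

At s = jω = j100:
quadratic: (j100)² + 100·j100 + 10000 = 0 + j10000 → |·| ≈ 10000, ∠ ≈ 90.00°
|L| = 10000 / 10000 ≈ 1
Gain = 20 log₁₀(1) ≈ 0.00 dB
∠L = 0.00° − 90.00° = -90.00°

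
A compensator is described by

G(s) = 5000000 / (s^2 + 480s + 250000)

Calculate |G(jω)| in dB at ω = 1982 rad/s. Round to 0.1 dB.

At s = jω = j1982:
quadratic: (j1982)² + 480·j1982 + 250000 = -3678324 + j951360 → |·| ≈ 3.7994e+06, ∠ ≈ 165.50°
|G| = 5000000 / 3.7994e+06 ≈ 1.316
Gain = 20 log₁₀(1.316) ≈ 2.39 dB

2.4 dB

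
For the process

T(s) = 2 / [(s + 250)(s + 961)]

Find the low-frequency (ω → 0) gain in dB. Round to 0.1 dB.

-101.6 dB

T(0) = 2 / (250·961) ≈ 8.3247e-06
20 log₁₀(8.3247e-06) ≈ -101.59 dB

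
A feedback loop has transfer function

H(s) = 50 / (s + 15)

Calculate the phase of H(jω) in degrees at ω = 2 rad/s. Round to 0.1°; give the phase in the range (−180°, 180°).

-7.6°

Substitute s = j2:
Numerator: 50 = 50 + j0
Denominator: (j2) + 15 = 15 + j2
|N| = √(50² + 0²) ≈ 50, ∠N ≈ 0.00°
|D| = √(15² + 2²) ≈ 15.133, ∠D ≈ 7.59°
∠H = 0.00° − 7.59° = -7.59°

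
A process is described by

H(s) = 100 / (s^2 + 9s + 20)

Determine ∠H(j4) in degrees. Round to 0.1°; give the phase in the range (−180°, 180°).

Substitute s = j4:
Numerator: 100 = 100 + j0
Denominator: (j4)^2 + 9(j4) + 20 = 4 + j36
|N| = √(100² + 0²) ≈ 100, ∠N ≈ 0.00°
|D| = √(4² + 36²) ≈ 36.222, ∠D ≈ 83.66°
∠H = 0.00° − 83.66° = -83.66°

-83.7°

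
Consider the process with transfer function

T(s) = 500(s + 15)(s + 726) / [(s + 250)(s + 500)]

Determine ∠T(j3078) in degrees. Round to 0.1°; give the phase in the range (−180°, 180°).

0.3°

At s = jω = j3078:
zero (s+15): 15 + j3078 → |·| = √(15²+3078²) = √9474309 ≈ 3078, ∠ = arctan(3078/15) ≈ 89.72°
zero (s+726): 726 + j3078 → |·| = √(726²+3078²) = √10001160 ≈ 3162.5, ∠ = arctan(3078/726) ≈ 76.73°
pole (s+250): 250 + j3078 → |·| = √(250²+3078²) = √9536584 ≈ 3088.1, ∠ = arctan(3078/250) ≈ 85.36°
pole (s+500): 500 + j3078 → |·| = √(500²+3078²) = √9724084 ≈ 3118.3, ∠ = arctan(3078/500) ≈ 80.77°
∠T = 166.45° − 166.13° = 0.32°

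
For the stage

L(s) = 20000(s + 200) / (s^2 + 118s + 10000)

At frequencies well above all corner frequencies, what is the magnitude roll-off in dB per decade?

Each pole contributes −20 dB/decade at high frequency; each zero contributes +20 dB/decade.
Net: 1 zero(s) − 2 pole(s) → -20 dB/decade.

-20 dB/decade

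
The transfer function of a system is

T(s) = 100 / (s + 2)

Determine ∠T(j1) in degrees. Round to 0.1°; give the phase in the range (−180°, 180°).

Substitute s = j1:
Numerator: 100 = 100 + j0
Denominator: (j1) + 2 = 2 + j1
|N| = √(100² + 0²) ≈ 100, ∠N ≈ 0.00°
|D| = √(2² + 1²) ≈ 2.2361, ∠D ≈ 26.57°
∠T = 0.00° − 26.57° = -26.57°

-26.6°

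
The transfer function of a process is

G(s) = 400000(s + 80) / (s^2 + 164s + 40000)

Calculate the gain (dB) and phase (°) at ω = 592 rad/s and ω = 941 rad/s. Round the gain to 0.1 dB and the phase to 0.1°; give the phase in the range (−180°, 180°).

ω = 592: 57.3 dB, -80.3°; ω = 941: 52.9 dB, -84.5°

At s = jω = j592:
zero (s+80): 80 + j592 → |·| = √(80²+592²) = √356864 ≈ 597.38, ∠ = arctan(592/80) ≈ 82.30°
quadratic: (j592)² + 164·j592 + 40000 = -310464 + j97088 → |·| ≈ 3.2529e+05, ∠ ≈ 162.63°
|G| = 400000 · 597.38 / 3.2529e+05 ≈ 734.58
Gain = 20 log₁₀(734.58) ≈ 57.32 dB
∠G = 82.30° − 162.63° = -80.33°

At s = jω = j941:
zero (s+80): 80 + j941 → |·| = √(80²+941²) = √891881 ≈ 944.39, ∠ = arctan(941/80) ≈ 85.14°
quadratic: (j941)² + 164·j941 + 40000 = -845481 + j154324 → |·| ≈ 8.5945e+05, ∠ ≈ 169.66°
|G| = 400000 · 944.39 / 8.5945e+05 ≈ 439.53
Gain = 20 log₁₀(439.53) ≈ 52.86 dB
∠G = 85.14° − 169.66° = -84.52°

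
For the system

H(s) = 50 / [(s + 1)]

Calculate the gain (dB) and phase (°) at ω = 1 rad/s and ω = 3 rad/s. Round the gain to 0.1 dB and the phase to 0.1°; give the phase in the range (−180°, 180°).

At ω = 1 rad/s:
pole (1 + j1·1) = 1 + j1 → |·| ≈ 1.4142, ∠ ≈ 45.00°
|H| = 50 · 1 / (1.4142) ≈ 35.356
Gain = 20 log₁₀(35.356) ≈ 30.97 dB
∠H = (0°) − (45.00°) = -45.00°

At ω = 3 rad/s:
pole (1 + j3·1) = 1 + j3 → |·| ≈ 3.1623, ∠ ≈ 71.57°
|H| = 50 · 1 / (3.1623) ≈ 15.811
Gain = 20 log₁₀(15.811) ≈ 23.98 dB
∠H = (0°) − (71.57°) = -71.57°

ω = 1: 31.0 dB, -45.0°; ω = 3: 24.0 dB, -71.6°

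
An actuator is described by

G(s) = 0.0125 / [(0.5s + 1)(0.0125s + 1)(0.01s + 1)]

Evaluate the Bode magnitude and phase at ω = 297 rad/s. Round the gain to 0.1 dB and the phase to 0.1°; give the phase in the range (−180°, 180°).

At ω = 297 rad/s:
pole (1 + j297·0.5) = 1 + j148.5 → |·| ≈ 148.5, ∠ ≈ 89.61°
pole (1 + j297·0.0125) = 1 + j3.7125 → |·| ≈ 3.8448, ∠ ≈ 74.92°
pole (1 + j297·0.01) = 1 + j2.97 → |·| ≈ 3.1338, ∠ ≈ 71.39°
|G| = 0.0125 · 1 / (148.5 · 3.8448 · 3.1338) ≈ 6.9862e-06
Gain = 20 log₁₀(6.9862e-06) ≈ -103.12 dB
∠G = (0°) − (89.61° + 74.92° + 71.39°) = -235.92° ≡ 124.08° (principal value)

-103.1 dB, 124.1°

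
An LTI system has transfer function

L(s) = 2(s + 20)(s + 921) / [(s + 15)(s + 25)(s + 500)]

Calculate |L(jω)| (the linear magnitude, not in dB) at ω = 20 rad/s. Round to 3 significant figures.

0.130

At s = jω = j20:
zero (s+20): 20 + j20 → |·| = √(20²+20²) = √800 ≈ 28.284, ∠ = arctan(20/20) ≈ 45.00°
zero (s+921): 921 + j20 → |·| = √(921²+20²) = √848641 ≈ 921.22, ∠ = arctan(20/921) ≈ 1.24°
pole (s+15): 15 + j20 → |·| = √(15²+20²) = √625 ≈ 25, ∠ = arctan(20/15) ≈ 53.13°
pole (s+25): 25 + j20 → |·| = √(25²+20²) = √1025 ≈ 32.016, ∠ = arctan(20/25) ≈ 38.66°
pole (s+500): 500 + j20 → |·| = √(500²+20²) = √250400 ≈ 500.4, ∠ = arctan(20/500) ≈ 2.29°
|L| = 2 · 26056 / 4.0052e+05 ≈ 0.13011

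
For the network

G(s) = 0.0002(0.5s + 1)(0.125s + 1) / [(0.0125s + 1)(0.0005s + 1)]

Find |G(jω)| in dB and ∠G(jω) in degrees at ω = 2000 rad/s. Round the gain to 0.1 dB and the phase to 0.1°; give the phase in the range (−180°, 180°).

3.0 dB, 47.0°

At ω = 2000 rad/s:
zero (1 + j2000·0.5) = 1 + j1000 → |·| ≈ 1000, ∠ ≈ 89.94°
zero (1 + j2000·0.125) = 1 + j250 → |·| ≈ 250, ∠ ≈ 89.77°
pole (1 + j2000·0.0125) = 1 + j25 → |·| ≈ 25.02, ∠ ≈ 87.71°
pole (1 + j2000·0.0005) = 1 + j1 → |·| ≈ 1.4142, ∠ ≈ 45.00°
|G| = 0.0002 · 1000 · 250 / (25.02 · 1.4142) ≈ 1.4131
Gain = 20 log₁₀(1.4131) ≈ 3.00 dB
∠G = (89.94° + 89.77°) − (87.71° + 45.00°) = 47.00°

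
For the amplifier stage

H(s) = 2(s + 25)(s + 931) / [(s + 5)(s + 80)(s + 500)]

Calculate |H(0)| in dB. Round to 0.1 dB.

-12.7 dB

H(0) = 2·25·931 / (5·80·500) = 0.23275
20 log₁₀(0.23275) ≈ -12.66 dB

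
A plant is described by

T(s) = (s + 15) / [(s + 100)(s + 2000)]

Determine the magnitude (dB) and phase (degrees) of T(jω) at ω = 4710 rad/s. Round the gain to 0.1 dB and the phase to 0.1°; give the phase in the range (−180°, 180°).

-74.2 dB, -66.0°

At s = jω = j4710:
zero (s+15): 15 + j4710 → |·| = √(15²+4710²) = √22184325 ≈ 4710, ∠ = arctan(4710/15) ≈ 89.82°
pole (s+100): 100 + j4710 → |·| = √(100²+4710²) = √22194100 ≈ 4711.1, ∠ = arctan(4710/100) ≈ 88.78°
pole (s+2000): 2000 + j4710 → |·| = √(2000²+4710²) = √26184100 ≈ 5117, ∠ = arctan(4710/2000) ≈ 66.99°
|T| = 1 · 4710 / 2.4107e+07 ≈ 0.00019538
Gain = 20 log₁₀(0.00019538) ≈ -74.18 dB
∠T = 89.82° − 155.77° = -65.95°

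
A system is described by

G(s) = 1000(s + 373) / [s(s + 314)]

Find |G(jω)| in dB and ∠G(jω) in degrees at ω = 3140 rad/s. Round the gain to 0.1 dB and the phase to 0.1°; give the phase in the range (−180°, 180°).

-9.9 dB, -91.1°

At s = jω = j3140:
zero (s+373): 373 + j3140 → |·| = √(373²+3140²) = √9998729 ≈ 3162.1, ∠ = arctan(3140/373) ≈ 83.23°
pole (s+314): 314 + j3140 → |·| = √(314²+3140²) = √9958196 ≈ 3155.7, ∠ = arctan(3140/314) ≈ 84.29°
pole at origin: |s| = 3140, ∠ = 90.00° (in denominator)
|G| = 1000 · 3162.1 / 9.9089e+06 ≈ 0.31912
Gain = 20 log₁₀(0.31912) ≈ -9.92 dB
∠G = 83.23° − 174.29° = -91.06°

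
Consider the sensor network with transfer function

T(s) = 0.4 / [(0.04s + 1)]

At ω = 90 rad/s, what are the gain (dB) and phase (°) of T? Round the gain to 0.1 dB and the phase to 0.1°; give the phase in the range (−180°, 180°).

At ω = 90 rad/s:
pole (1 + j90·0.04) = 1 + j3.6 → |·| ≈ 3.7363, ∠ ≈ 74.48°
|T| = 0.4 · 1 / (3.7363) ≈ 0.10706
Gain = 20 log₁₀(0.10706) ≈ -19.41 dB
∠T = (0°) − (74.48°) = -74.48°

-19.4 dB, -74.5°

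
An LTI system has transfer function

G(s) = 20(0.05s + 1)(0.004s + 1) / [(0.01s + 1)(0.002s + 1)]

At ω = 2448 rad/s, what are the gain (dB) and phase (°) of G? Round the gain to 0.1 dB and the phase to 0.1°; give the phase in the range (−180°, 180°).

45.9 dB, 7.6°

At ω = 2448 rad/s:
zero (1 + j2448·0.05) = 1 + j122.4 → |·| ≈ 122.4, ∠ ≈ 89.53°
zero (1 + j2448·0.004) = 1 + j9.792 → |·| ≈ 9.8429, ∠ ≈ 84.17°
pole (1 + j2448·0.01) = 1 + j24.48 → |·| ≈ 24.5, ∠ ≈ 87.66°
pole (1 + j2448·0.002) = 1 + j4.896 → |·| ≈ 4.9971, ∠ ≈ 78.46°
|G| = 20 · 122.4 · 9.8429 / (24.5 · 4.9971) ≈ 196.81
Gain = 20 log₁₀(196.81) ≈ 45.88 dB
∠G = (89.53° + 84.17°) − (87.66° + 78.46°) = 7.58°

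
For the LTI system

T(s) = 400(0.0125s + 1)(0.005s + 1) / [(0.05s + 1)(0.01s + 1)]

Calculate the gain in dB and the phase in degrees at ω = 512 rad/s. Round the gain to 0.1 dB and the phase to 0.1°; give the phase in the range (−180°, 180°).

34.5 dB, -16.9°

At ω = 512 rad/s:
zero (1 + j512·0.0125) = 1 + j6.4 → |·| ≈ 6.4777, ∠ ≈ 81.12°
zero (1 + j512·0.005) = 1 + j2.56 → |·| ≈ 2.7484, ∠ ≈ 68.66°
pole (1 + j512·0.05) = 1 + j25.6 → |·| ≈ 25.62, ∠ ≈ 87.76°
pole (1 + j512·0.01) = 1 + j5.12 → |·| ≈ 5.2167, ∠ ≈ 78.95°
|T| = 400 · 6.4777 · 2.7484 / (25.62 · 5.2167) ≈ 53.283
Gain = 20 log₁₀(53.283) ≈ 34.53 dB
∠T = (81.12° + 68.66°) − (87.76° + 78.95°) = -16.93°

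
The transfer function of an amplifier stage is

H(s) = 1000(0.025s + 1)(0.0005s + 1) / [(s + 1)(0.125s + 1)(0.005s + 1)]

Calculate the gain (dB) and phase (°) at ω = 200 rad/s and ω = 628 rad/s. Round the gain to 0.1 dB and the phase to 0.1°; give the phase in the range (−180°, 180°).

At ω = 200 rad/s:
zero (1 + j200·0.025) = 1 + j5 → |·| ≈ 5.099, ∠ ≈ 78.69°
zero (1 + j200·0.0005) = 1 + j0.1 → |·| ≈ 1.005, ∠ ≈ 5.71°
pole (1 + j200·1) = 1 + j200 → |·| ≈ 200, ∠ ≈ 89.71°
pole (1 + j200·0.125) = 1 + j25 → |·| ≈ 25.02, ∠ ≈ 87.71°
pole (1 + j200·0.005) = 1 + j1 → |·| ≈ 1.4142, ∠ ≈ 45.00°
|H| = 1000 · 5.099 · 1.005 / (200 · 25.02 · 1.4142) ≈ 0.72414
Gain = 20 log₁₀(0.72414) ≈ -2.80 dB
∠H = (78.69° + 5.71°) − (89.71° + 87.71° + 45.00°) = -138.02°

At ω = 628 rad/s:
zero (1 + j628·0.025) = 1 + j15.7 → |·| ≈ 15.732, ∠ ≈ 86.36°
zero (1 + j628·0.0005) = 1 + j0.314 → |·| ≈ 1.0481, ∠ ≈ 17.43°
pole (1 + j628·1) = 1 + j628 → |·| ≈ 628, ∠ ≈ 89.91°
pole (1 + j628·0.125) = 1 + j78.5 → |·| ≈ 78.506, ∠ ≈ 89.27°
pole (1 + j628·0.005) = 1 + j3.14 → |·| ≈ 3.2954, ∠ ≈ 72.33°
|H| = 1000 · 15.732 · 1.0481 / (628 · 78.506 · 3.2954) ≈ 0.10149
Gain = 20 log₁₀(0.10149) ≈ -19.87 dB
∠H = (86.36° + 17.43°) − (89.91° + 89.27° + 72.33°) = -147.72°

ω = 200: -2.8 dB, -138.0°; ω = 628: -19.9 dB, -147.7°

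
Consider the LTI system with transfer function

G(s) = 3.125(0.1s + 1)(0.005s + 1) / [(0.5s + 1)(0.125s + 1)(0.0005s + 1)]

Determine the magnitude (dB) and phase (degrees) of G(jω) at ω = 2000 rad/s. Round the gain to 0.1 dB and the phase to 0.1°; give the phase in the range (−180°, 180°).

-35.0 dB, -50.7°

At ω = 2000 rad/s:
zero (1 + j2000·0.1) = 1 + j200 → |·| ≈ 200, ∠ ≈ 89.71°
zero (1 + j2000·0.005) = 1 + j10 → |·| ≈ 10.05, ∠ ≈ 84.29°
pole (1 + j2000·0.5) = 1 + j1000 → |·| ≈ 1000, ∠ ≈ 89.94°
pole (1 + j2000·0.125) = 1 + j250 → |·| ≈ 250, ∠ ≈ 89.77°
pole (1 + j2000·0.0005) = 1 + j1 → |·| ≈ 1.4142, ∠ ≈ 45.00°
|G| = 3.125 · 200 · 10.05 / (1000 · 250 · 1.4142) ≈ 0.017766
Gain = 20 log₁₀(0.017766) ≈ -35.01 dB
∠G = (89.71° + 84.29°) − (89.94° + 89.77° + 45.00°) = -50.71°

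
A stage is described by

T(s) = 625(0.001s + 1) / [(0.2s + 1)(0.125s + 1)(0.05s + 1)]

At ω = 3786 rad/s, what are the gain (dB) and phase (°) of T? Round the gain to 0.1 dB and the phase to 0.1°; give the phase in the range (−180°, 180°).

-88.9 dB, 165.7°

At ω = 3786 rad/s:
zero (1 + j3786·0.001) = 1 + j3.786 → |·| ≈ 3.9158, ∠ ≈ 75.20°
pole (1 + j3786·0.2) = 1 + j757.2 → |·| ≈ 757.2, ∠ ≈ 89.92°
pole (1 + j3786·0.125) = 1 + j473.25 → |·| ≈ 473.25, ∠ ≈ 89.88°
pole (1 + j3786·0.05) = 1 + j189.3 → |·| ≈ 189.3, ∠ ≈ 89.70°
|T| = 625 · 3.9158 / (757.2 · 473.25 · 189.3) ≈ 3.6079e-05
Gain = 20 log₁₀(3.6079e-05) ≈ -88.85 dB
∠T = (75.20°) − (89.92° + 89.88° + 89.70°) = -194.30° ≡ 165.70° (principal value)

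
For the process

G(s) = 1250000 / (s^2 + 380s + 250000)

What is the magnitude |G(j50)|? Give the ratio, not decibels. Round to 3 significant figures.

At s = jω = j50:
quadratic: (j50)² + 380·j50 + 250000 = 247500 + j19000 → |·| ≈ 2.4823e+05, ∠ ≈ 4.39°
|G| = 1250000 / 2.4823e+05 ≈ 5.0357

5.04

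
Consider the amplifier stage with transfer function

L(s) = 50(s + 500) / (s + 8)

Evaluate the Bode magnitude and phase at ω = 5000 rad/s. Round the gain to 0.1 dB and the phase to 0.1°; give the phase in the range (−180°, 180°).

At s = jω = j5000:
zero (s+500): 500 + j5000 → |·| = √(500²+5000²) = √25250000 ≈ 5024.9, ∠ = arctan(5000/500) ≈ 84.29°
pole (s+8): 8 + j5000 → |·| = √(8²+5000²) = √25000064 ≈ 5000, ∠ = arctan(5000/8) ≈ 89.91°
|L| = 50 · 5024.9 / 5000 ≈ 50.249
Gain = 20 log₁₀(50.249) ≈ 34.02 dB
∠L = 84.29° − 89.91° = -5.62°

34.0 dB, -5.6°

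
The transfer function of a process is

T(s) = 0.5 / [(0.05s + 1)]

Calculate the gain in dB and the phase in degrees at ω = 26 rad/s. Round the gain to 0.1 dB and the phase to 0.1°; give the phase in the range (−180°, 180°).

-10.3 dB, -52.4°

At ω = 26 rad/s:
pole (1 + j26·0.05) = 1 + j1.3 → |·| ≈ 1.6401, ∠ ≈ 52.43°
|T| = 0.5 · 1 / (1.6401) ≈ 0.30486
Gain = 20 log₁₀(0.30486) ≈ -10.32 dB
∠T = (0°) − (52.43°) = -52.43°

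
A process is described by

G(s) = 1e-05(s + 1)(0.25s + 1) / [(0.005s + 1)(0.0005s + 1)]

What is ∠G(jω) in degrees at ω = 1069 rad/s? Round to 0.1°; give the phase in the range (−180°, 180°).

At ω = 1069 rad/s:
zero (1 + j1069·1) = 1 + j1069 → |·| ≈ 1069, ∠ ≈ 89.95°
zero (1 + j1069·0.25) = 1 + j267.25 → |·| ≈ 267.25, ∠ ≈ 89.79°
pole (1 + j1069·0.005) = 1 + j5.345 → |·| ≈ 5.4377, ∠ ≈ 79.40°
pole (1 + j1069·0.0005) = 1 + j0.5345 → |·| ≈ 1.1339, ∠ ≈ 28.12°
∠G = (89.95° + 89.79°) − (79.40° + 28.12°) = 72.22°

72.2°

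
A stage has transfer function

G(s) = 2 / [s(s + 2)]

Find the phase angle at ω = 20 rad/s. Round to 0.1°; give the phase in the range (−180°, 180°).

-174.3°

At s = jω = j20:
pole (s+2): 2 + j20 → |·| = √(2²+20²) = √404 ≈ 20.1, ∠ = arctan(20/2) ≈ 84.29°
pole at origin: |s| = 20, ∠ = 90.00° (in denominator)
∠G = 0.00° − 174.29° = -174.29°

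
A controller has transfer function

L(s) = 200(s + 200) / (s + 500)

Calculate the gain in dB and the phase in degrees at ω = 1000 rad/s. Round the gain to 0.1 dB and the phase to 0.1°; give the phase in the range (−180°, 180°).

45.2 dB, 15.3°

At s = jω = j1000:
zero (s+200): 200 + j1000 → |·| = √(200²+1000²) = √1040000 ≈ 1019.8, ∠ = arctan(1000/200) ≈ 78.69°
pole (s+500): 500 + j1000 → |·| = √(500²+1000²) = √1250000 ≈ 1118, ∠ = arctan(1000/500) ≈ 63.43°
|L| = 200 · 1019.8 / 1118 ≈ 182.43
Gain = 20 log₁₀(182.43) ≈ 45.22 dB
∠L = 78.69° − 63.43° = 15.26°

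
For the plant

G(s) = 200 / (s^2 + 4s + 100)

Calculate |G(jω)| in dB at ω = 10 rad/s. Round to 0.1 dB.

At s = jω = j10:
quadratic: (j10)² + 4·j10 + 100 = 0 + j40 → |·| ≈ 40, ∠ ≈ 90.00°
|G| = 200 / 40 ≈ 5
Gain = 20 log₁₀(5) ≈ 13.98 dB

14.0 dB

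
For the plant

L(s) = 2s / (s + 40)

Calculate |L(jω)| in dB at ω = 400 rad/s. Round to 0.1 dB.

At s = jω = j400:
zero at origin: s = j400 → |·| = 400, ∠ = 90.00°
pole (s+40): 40 + j400 → |·| = √(40²+400²) = √161600 ≈ 402, ∠ = arctan(400/40) ≈ 84.29°
|L| = 2 · 400 / 402 ≈ 1.99
Gain = 20 log₁₀(1.99) ≈ 5.98 dB

6.0 dB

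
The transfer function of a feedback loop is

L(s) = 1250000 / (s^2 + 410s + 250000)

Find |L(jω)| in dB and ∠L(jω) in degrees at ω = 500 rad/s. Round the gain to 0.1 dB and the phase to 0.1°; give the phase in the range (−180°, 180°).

At s = jω = j500:
quadratic: (j500)² + 410·j500 + 250000 = 0 + j205000 → |·| ≈ 2.05e+05, ∠ ≈ 90.00°
|L| = 1250000 / 2.05e+05 ≈ 6.0976
Gain = 20 log₁₀(6.0976) ≈ 15.70 dB
∠L = 0.00° − 90.00° = -90.00°

15.7 dB, -90.0°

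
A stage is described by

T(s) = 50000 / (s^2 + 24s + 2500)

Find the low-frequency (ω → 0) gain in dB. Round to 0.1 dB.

26.0 dB

T(0) = 50000 / 2500 = 20
20 log₁₀(20) ≈ 26.02 dB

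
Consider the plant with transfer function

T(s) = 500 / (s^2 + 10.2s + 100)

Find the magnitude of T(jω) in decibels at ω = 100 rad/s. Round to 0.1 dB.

-26.0 dB

At s = jω = j100:
quadratic: (j100)² + 10.2·j100 + 100 = -9900 + j1020 → |·| ≈ 9952.4, ∠ ≈ 174.12°
|T| = 500 / 9952.4 ≈ 0.050239
Gain = 20 log₁₀(0.050239) ≈ -25.98 dB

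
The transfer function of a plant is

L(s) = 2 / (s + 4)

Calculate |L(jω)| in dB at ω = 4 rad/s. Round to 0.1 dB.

-9.0 dB

At s = jω = j4:
pole (s+4): 4 + j4 → |·| = √(4²+4²) = √32 ≈ 5.6569, ∠ = arctan(4/4) ≈ 45.00°
|L| = 2 / 5.6569 ≈ 0.35355
Gain = 20 log₁₀(0.35355) ≈ -9.03 dB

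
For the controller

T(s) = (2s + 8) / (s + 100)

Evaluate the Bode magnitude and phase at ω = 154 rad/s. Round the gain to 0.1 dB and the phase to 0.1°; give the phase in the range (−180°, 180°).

Substitute s = j154:
Numerator: 2(j154) + 8 = 8 + j308
Denominator: (j154) + 100 = 100 + j154
|N| = √(8² + 308²) ≈ 308.1, ∠N ≈ 88.51°
|D| = √(100² + 154²) ≈ 183.62, ∠D ≈ 57.00°
|T| = 308.1 / 183.62 ≈ 1.6779
Gain = 20 log₁₀(1.6779) ≈ 4.50 dB
∠T = 88.51° − 57.00° = 31.51°

4.5 dB, 31.5°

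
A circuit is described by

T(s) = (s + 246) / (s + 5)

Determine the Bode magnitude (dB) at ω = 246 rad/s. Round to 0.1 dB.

3.0 dB

Substitute s = j246:
Numerator: (j246) + 246 = 246 + j246
Denominator: (j246) + 5 = 5 + j246
|N| = √(246² + 246²) ≈ 347.9, ∠N ≈ 45.00°
|D| = √(5² + 246²) ≈ 246.05, ∠D ≈ 88.84°
|T| = 347.9 / 246.05 ≈ 1.4139
Gain = 20 log₁₀(1.4139) ≈ 3.01 dB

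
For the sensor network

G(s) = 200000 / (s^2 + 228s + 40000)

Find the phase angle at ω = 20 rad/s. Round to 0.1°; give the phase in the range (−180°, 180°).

-6.6°

At s = jω = j20:
quadratic: (j20)² + 228·j20 + 40000 = 39600 + j4560 → |·| ≈ 39862, ∠ ≈ 6.57°
∠G = 0.00° − 6.57° = -6.57°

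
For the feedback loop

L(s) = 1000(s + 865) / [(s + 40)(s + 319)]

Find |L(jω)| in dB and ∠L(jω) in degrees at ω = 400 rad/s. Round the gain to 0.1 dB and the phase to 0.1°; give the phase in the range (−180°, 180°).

At s = jω = j400:
zero (s+865): 865 + j400 → |·| = √(865²+400²) = √908225 ≈ 953.01, ∠ = arctan(400/865) ≈ 24.82°
pole (s+40): 40 + j400 → |·| = √(40²+400²) = √161600 ≈ 402, ∠ = arctan(400/40) ≈ 84.29°
pole (s+319): 319 + j400 → |·| = √(319²+400²) = √261761 ≈ 511.63, ∠ = arctan(400/319) ≈ 51.43°
|L| = 1000 · 953.01 / 2.0568e+05 ≈ 4.6335
Gain = 20 log₁₀(4.6335) ≈ 13.32 dB
∠L = 24.82° − 135.72° = -110.90°

13.3 dB, -110.9°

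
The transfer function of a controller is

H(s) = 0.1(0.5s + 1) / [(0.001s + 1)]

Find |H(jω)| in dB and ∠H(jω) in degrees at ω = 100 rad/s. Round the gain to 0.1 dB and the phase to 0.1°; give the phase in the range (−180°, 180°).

At ω = 100 rad/s:
zero (1 + j100·0.5) = 1 + j50 → |·| ≈ 50.01, ∠ ≈ 88.85°
pole (1 + j100·0.001) = 1 + j0.1 → |·| ≈ 1.005, ∠ ≈ 5.71°
|H| = 0.1 · 50.01 / (1.005) ≈ 4.9761
Gain = 20 log₁₀(4.9761) ≈ 13.94 dB
∠H = (88.85°) − (5.71°) = 83.14°

13.9 dB, 83.1°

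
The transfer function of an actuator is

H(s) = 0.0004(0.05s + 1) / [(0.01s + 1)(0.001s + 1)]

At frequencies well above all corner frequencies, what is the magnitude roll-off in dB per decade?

Each pole contributes −20 dB/decade at high frequency; each zero contributes +20 dB/decade.
Net: 1 zero(s) − 2 pole(s) → -20 dB/decade.

-20 dB/decade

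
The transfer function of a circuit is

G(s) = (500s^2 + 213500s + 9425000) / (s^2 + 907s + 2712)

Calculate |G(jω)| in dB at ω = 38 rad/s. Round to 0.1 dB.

50.8 dB

Substitute s = j38:
Numerator: 500(j38)^2 + 213500(j38) + 9425000 = 8703000 + j8113000
Denominator: (j38)^2 + 907(j38) + 2712 = 1268 + j34466
|N| = √(8703000² + 8113000²) ≈ 1.1898e+07, ∠N ≈ 42.99°
|D| = √(1268² + 34466²) ≈ 34489, ∠D ≈ 87.89°
|G| = 1.1898e+07 / 34489 ≈ 344.98
Gain = 20 log₁₀(344.98) ≈ 50.76 dB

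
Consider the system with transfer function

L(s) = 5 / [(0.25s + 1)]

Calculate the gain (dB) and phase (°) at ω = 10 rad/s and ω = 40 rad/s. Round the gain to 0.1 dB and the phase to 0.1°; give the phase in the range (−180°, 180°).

ω = 10: 5.4 dB, -68.2°; ω = 40: -6.1 dB, -84.3°

At ω = 10 rad/s:
pole (1 + j10·0.25) = 1 + j2.5 → |·| ≈ 2.6926, ∠ ≈ 68.20°
|L| = 5 · 1 / (2.6926) ≈ 1.8569
Gain = 20 log₁₀(1.8569) ≈ 5.38 dB
∠L = (0°) − (68.20°) = -68.20°

At ω = 40 rad/s:
pole (1 + j40·0.25) = 1 + j10 → |·| ≈ 10.05, ∠ ≈ 84.29°
|L| = 5 · 1 / (10.05) ≈ 0.49751
Gain = 20 log₁₀(0.49751) ≈ -6.06 dB
∠L = (0°) − (84.29°) = -84.29°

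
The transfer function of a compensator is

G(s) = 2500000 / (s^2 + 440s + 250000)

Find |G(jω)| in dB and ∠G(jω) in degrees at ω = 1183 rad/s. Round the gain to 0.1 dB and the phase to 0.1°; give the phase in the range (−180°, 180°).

At s = jω = j1183:
quadratic: (j1183)² + 440·j1183 + 250000 = -1149489 + j520520 → |·| ≈ 1.2619e+06, ∠ ≈ 155.64°
|G| = 2500000 / 1.2619e+06 ≈ 1.9811
Gain = 20 log₁₀(1.9811) ≈ 5.94 dB
∠G = 0.00° − 155.64° = -155.64°

5.9 dB, -155.6°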